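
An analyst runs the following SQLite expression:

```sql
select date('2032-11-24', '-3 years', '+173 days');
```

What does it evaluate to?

2030-05-16

Adding -3 years to 2032-11-24 gives 2029-11-24.
Applying '+173 days' to 2029-11-24: counting 173 days forward gives 2030-05-16.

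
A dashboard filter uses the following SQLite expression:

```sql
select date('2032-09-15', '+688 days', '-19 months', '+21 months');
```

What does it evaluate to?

Applying '+688 days' to 2032-09-15: counting 688 days forward gives 2034-08-04.
Adding -19 months to 2034-08-04 gives 2033-01-04.
Adding +21 months to 2033-01-04 gives 2034-10-04.

2034-10-04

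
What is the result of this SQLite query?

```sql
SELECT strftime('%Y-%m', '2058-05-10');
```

`%Y-%m` extracts the year-month: 2058-05.

2058-05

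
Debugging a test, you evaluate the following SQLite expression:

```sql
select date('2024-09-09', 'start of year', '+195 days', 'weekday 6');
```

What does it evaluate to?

2024-07-20

`start of year` rewinds 2024-09-09 to 2024-01-01.
Applying '+195 days' to 2024-01-01: counting 195 days forward gives 2024-07-14.
`weekday 6` advances to the next Saturday; 2024-07-14 is a Sunday, so it moves forward to 2024-07-20.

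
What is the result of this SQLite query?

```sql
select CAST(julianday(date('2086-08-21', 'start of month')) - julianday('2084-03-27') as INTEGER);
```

`start of month` rewinds 2086-08-21 to 2086-08-01.
4 days remain in March 2084 after the 27th (31 − 27).
Full months from April 2084 through July 2086 contribute their day counts.
Then 1 day into August 2086.
Total: 4 + 30 + 31 + 30 + 31 + 31 + 30 + 31 + 30 + 31 + 31 + 28 + 31 + 30 + 31 + 30 + 31 + 31 + 30 + 31 + 30 + 31 + 31 + 28 + 31 + 30 + 31 + 30 + 31 + 1 = 857.

857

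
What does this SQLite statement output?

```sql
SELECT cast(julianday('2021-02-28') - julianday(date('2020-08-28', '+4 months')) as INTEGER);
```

Adding +4 months to 2020-08-28 gives 2020-12-28.
3 days remain in December 2020 after the 28th (31 − 28).
January 2021: 31 days.
Then 28 days into February 2021.
Total: 3 + 31 + 28 = 62.

62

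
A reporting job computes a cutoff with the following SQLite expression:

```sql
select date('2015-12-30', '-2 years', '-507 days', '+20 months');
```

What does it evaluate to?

Adding -2 years to 2015-12-30 gives 2013-12-30.
Applying '-507 days' to 2013-12-30: counting 507 days back gives 2012-08-10.
Adding +20 months to 2012-08-10 gives 2014-04-10.

2014-04-10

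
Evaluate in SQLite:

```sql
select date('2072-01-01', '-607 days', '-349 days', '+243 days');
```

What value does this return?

Applying '-607 days' to 2072-01-01: counting 607 days back gives 2070-05-04.
Applying '-349 days' to 2070-05-04: counting 349 days back gives 2069-05-20.
Applying '+243 days' to 2069-05-20: counting 243 days forward gives 2070-01-18.

2070-01-18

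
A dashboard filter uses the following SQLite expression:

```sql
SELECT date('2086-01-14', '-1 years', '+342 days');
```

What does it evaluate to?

Adding -1 year to 2086-01-14 gives 2085-01-14.
Applying '+342 days' to 2085-01-14: counting 342 days forward gives 2085-12-22.

2085-12-22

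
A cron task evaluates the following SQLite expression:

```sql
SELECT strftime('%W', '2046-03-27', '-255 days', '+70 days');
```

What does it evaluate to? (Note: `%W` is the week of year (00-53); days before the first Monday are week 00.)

38

First apply '-255 days', '+70 days': 2046-03-27 → 2045-09-23.
2045-09-23 is a Saturday. SQLite's %W counts Mondays since the year started; the result is 38.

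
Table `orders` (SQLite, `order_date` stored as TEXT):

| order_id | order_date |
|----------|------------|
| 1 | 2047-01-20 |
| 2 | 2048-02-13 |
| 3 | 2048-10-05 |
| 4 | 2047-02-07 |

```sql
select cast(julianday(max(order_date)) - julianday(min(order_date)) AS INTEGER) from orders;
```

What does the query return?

624

MIN = 2047-01-20, MAX = 2048-10-05.
11 days remain in January 2047 after the 20th (31 − 20).
Full months from February 2047 through September 2048 contribute their day counts.
Then 5 days into October 2048.
Total: 11 + 28 + 31 + 30 + 31 + 30 + 31 + 31 + 30 + 31 + 30 + 31 + 31 + 29 + 31 + 30 + 31 + 30 + 31 + 31 + 30 + 5 = 624.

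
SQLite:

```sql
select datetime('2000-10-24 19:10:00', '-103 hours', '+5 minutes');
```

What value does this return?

-103 hours from 2000-10-24 19:10:00 is 2000-10-20 12:10:00 (crosses midnight).
+5 minutes from 2000-10-20 12:10:00 is 2000-10-20 12:15:00.

2000-10-20 12:15:00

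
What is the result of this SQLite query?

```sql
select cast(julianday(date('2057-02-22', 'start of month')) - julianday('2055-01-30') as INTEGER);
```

`start of month` rewinds 2057-02-22 to 2057-02-01.
1 day remains in January 2055 after the 30th (31 − 30).
Full months from February 2055 through January 2057 contribute their day counts.
Then 1 day into February 2057.
Total: 1 + 28 + 31 + 30 + 31 + 30 + 31 + 31 + 30 + 31 + 30 + 31 + 31 + 29 + 31 + 30 + 31 + 30 + 31 + 31 + 30 + 31 + 30 + 31 + 31 + 1 = 733.

733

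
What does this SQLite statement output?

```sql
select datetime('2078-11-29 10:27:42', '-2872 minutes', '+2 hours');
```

2078-11-27 12:35:42

2872 minutes = 47h 52m; -2872 minutes from 2078-11-29 10:27:42 is 2078-11-27 10:35:42 (crosses midnight).
+2 hours from 2078-11-27 10:35:42 is 2078-11-27 12:35:42.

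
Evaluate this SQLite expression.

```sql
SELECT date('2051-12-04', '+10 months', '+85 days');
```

Adding +10 months to 2051-12-04 gives 2052-10-04.
Applying '+85 days' to 2052-10-04: counting 85 days forward gives 2052-12-28.

2052-12-28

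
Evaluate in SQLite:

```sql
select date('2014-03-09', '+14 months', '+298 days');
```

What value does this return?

Adding +14 months to 2014-03-09 gives 2015-05-09.
Applying '+298 days' to 2015-05-09: counting 298 days forward gives 2016-03-02.

2016-03-02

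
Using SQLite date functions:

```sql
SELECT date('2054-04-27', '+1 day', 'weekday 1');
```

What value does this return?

2054-05-04

Advancing 1 more day within April lands on 2054-04-28.
`weekday 1` advances to the next Monday; 2054-04-28 is a Tuesday, so it moves forward to 2054-05-04.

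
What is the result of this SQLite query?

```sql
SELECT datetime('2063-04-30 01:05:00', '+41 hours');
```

+41 hours from 2063-04-30 01:05:00 is 2063-05-01 18:05:00 (crosses midnight).

2063-05-01 18:05:00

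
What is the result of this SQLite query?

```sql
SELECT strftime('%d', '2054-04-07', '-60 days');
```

06

First apply '-60 days': 2054-04-07 → 2054-02-06.
`%d` extracts the 2-digit day of month: 06.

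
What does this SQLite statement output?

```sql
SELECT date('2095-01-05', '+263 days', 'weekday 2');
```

2095-09-27

Applying '+263 days' to 2095-01-05: counting 263 days forward gives 2095-09-25.
`weekday 2` advances to the next Tuesday; 2095-09-25 is a Sunday, so it moves forward to 2095-09-27.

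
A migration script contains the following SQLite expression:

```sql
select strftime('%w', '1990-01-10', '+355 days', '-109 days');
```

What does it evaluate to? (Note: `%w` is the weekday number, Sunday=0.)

First apply '+355 days', '-109 days': 1990-01-10 → 1990-09-13.
1990-09-13 is a Thursday; with Sunday=0 that is 4.

4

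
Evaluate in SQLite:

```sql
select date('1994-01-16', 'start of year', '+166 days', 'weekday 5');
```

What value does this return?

1994-06-17

`start of year` rewinds 1994-01-16 to 1994-01-01.
Applying '+166 days' to 1994-01-01: counting 166 days forward gives 1994-06-16.
`weekday 5` advances to the next Friday; 1994-06-16 is a Thursday, so it moves forward to 1994-06-17.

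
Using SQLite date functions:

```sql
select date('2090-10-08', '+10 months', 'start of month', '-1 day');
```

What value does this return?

2091-07-31

Adding +10 months to 2090-10-08 gives 2091-08-08.
`start of month` rewinds 2091-08-08 to 2091-08-01.
Going back 1 day from 2091-08-01 reaches 2091-07-31 (last day of July, 31 days).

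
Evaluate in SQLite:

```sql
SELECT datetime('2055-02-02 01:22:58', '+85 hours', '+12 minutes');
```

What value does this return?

2055-02-05 14:34:58

+85 hours from 2055-02-02 01:22:58 is 2055-02-05 14:22:58 (crosses midnight).
+12 minutes from 2055-02-05 14:22:58 is 2055-02-05 14:34:58.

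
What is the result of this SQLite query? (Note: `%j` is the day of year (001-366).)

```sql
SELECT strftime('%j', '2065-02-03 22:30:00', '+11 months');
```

003

First apply '+11 months': 2065-02-03 22:30:00 → 2066-01-03 22:30:00.
Day-of-year for 2066-01-03: days since 2066-01-01 inclusive = 3, zero-padded to 003.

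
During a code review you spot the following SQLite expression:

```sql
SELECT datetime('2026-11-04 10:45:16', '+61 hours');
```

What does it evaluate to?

2026-11-06 23:45:16

+61 hours from 2026-11-04 10:45:16 is 2026-11-06 23:45:16 (crosses midnight).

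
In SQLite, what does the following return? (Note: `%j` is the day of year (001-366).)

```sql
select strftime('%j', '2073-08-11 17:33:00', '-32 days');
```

191

First apply '-32 days': 2073-08-11 17:33:00 → 2073-07-10 17:33:00.
Day-of-year for 2073-07-10: days since 2073-01-01 inclusive = 191, zero-padded to 191.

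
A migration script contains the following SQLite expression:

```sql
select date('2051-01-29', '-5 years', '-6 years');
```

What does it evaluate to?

2040-01-29

Adding -5 years to 2051-01-29 gives 2046-01-29.
Adding -6 years to 2046-01-29 gives 2040-01-29.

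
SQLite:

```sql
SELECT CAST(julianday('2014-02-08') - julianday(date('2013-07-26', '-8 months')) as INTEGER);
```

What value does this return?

439

Adding -8 months to 2013-07-26 gives 2012-11-26.
4 days remain in November 2012 after the 26th (30 − 26).
Full months from December 2012 through January 2014 contribute their day counts.
Then 8 days into February 2014.
Total: 4 + 31 + 31 + 28 + 31 + 30 + 31 + 30 + 31 + 31 + 30 + 31 + 30 + 31 + 31 + 8 = 439.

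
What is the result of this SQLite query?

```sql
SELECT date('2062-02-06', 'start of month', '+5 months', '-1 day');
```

2062-06-30

`start of month` rewinds 2062-02-06 to 2062-02-01.
Adding +5 months to 2062-02-01 gives 2062-07-01.
Going back 1 day from 2062-07-01 reaches 2062-06-30 (last day of June, 30 days).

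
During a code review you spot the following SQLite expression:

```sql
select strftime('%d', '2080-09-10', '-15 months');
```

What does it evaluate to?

10

First apply '-15 months': 2080-09-10 → 2079-06-10.
`%d` extracts the 2-digit day of month: 10.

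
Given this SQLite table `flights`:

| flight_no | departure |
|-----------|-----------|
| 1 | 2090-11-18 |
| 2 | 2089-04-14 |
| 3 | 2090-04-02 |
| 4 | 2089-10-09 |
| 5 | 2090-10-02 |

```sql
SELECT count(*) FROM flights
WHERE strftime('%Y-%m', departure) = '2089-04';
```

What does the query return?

1

Rows with year-month 2089-04: 2089-04-14 → 1.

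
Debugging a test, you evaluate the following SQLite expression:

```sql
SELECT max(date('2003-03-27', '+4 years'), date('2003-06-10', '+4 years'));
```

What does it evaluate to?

date('2003-03-27', '+4 years') → 2007-03-27.
date('2003-06-10', '+4 years') → 2007-06-10.
Later of the two is 2007-06-10.

2007-06-10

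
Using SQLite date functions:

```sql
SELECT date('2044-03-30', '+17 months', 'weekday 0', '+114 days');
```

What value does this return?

Adding +17 months to 2044-03-30 gives 2045-08-30.
`weekday 0` advances to the next Sunday; 2045-08-30 is a Wednesday, so it moves forward to 2045-09-03.
Applying '+114 days' to 2045-09-03: counting 114 days forward gives 2045-12-26.

2045-12-26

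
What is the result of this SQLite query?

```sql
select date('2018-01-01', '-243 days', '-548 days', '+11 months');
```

2016-10-02

Applying '-243 days' to 2018-01-01: counting 243 days back gives 2017-05-03.
Applying '-548 days' to 2017-05-03: counting 548 days back gives 2015-11-02.
Adding +11 months to 2015-11-02 gives 2016-10-02.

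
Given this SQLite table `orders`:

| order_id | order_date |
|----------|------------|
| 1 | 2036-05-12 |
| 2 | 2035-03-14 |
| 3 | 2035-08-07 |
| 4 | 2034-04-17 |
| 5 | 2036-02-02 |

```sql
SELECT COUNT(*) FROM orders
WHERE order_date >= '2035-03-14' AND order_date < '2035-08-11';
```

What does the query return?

Rows in [2035-03-14, 2035-08-11): 2035-03-14, 2035-08-07 → 2 rows.

2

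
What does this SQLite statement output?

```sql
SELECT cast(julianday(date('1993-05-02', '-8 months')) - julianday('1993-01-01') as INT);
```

Adding -8 months to 1993-05-02 gives 1992-09-02.
28 days remain in September 1992 after the 2nd (30 − 2).
October 1992: 31 days.
November 1992: 30 days.
December 1992: 31 days.
Then 1 day into January 1993.
Total: 28 + 31 + 30 + 31 + 1 = 121.
The subtraction is earlier − later, so the result is −121 → -121.

-121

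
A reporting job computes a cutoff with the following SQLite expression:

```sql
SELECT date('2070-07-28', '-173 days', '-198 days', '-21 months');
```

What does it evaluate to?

Applying '-173 days' to 2070-07-28: counting 173 days back gives 2070-02-05.
Applying '-198 days' to 2070-02-05: counting 198 days back gives 2069-07-22.
Adding -21 months to 2069-07-22 gives 2067-10-22.

2067-10-22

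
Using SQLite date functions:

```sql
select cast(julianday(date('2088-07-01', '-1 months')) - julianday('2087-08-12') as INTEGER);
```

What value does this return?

Adding -1 month to 2088-07-01 gives 2088-06-01.
19 days remain in August 2087 after the 12th (31 − 12).
Full months from September 2087 through May 2088 contribute their day counts.
Then 1 day into June 2088.
Total: 19 + 30 + 31 + 30 + 31 + 31 + 29 + 31 + 30 + 31 + 1 = 294.

294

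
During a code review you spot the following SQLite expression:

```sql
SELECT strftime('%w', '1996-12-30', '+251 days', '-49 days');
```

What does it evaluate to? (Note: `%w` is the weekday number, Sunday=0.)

0

First apply '+251 days', '-49 days': 1996-12-30 → 1997-07-20.
1997-07-20 is a Sunday; with Sunday=0 that is 0.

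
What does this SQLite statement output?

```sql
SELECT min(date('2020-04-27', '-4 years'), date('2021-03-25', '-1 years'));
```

2016-04-27

date('2020-04-27', '-4 years') → 2016-04-27.
date('2021-03-25', '-1 years') → 2020-03-25.
Earlier of the two is 2016-04-27.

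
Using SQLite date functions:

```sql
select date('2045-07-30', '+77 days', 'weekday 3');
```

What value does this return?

Applying '+77 days' to 2045-07-30: counting 77 days forward gives 2045-10-15.
`weekday 3` advances to the next Wednesday; 2045-10-15 is a Sunday, so it moves forward to 2045-10-18.

2045-10-18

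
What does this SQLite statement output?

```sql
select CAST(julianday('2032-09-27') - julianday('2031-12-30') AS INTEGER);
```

272

1 day remains in December 2031 after the 30th (31 − 30).
Full months from January 2032 through August 2032 contribute their day counts.
Then 27 days into September 2032.
Total: 1 + 31 + 29 + 31 + 30 + 31 + 30 + 31 + 31 + 27 = 272.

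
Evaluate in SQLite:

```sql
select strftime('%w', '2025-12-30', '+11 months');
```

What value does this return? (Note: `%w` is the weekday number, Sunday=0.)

1

First apply '+11 months': 2025-12-30 → 2026-11-30.
2026-11-30 is a Monday; with Sunday=0 that is 1.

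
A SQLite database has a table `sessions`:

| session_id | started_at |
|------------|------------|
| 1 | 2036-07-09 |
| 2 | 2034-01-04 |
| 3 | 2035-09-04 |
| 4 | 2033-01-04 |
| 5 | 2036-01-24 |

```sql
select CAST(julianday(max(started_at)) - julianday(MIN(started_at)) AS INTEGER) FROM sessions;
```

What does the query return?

1282

MIN = 2033-01-04, MAX = 2036-07-09.
27 days remain in January 2033 after the 4th (31 − 4).
Full months from February 2033 through June 2036 contribute their day counts.
Then 9 days into July 2036.
Total: 27 + 28 + 31 + 30 + 31 + 30 + 31 + 31 + 30 + 31 + 30 + 31 + 31 + 28 + 31 + 30 + 31 + 30 + 31 + 31 + 30 + 31 + 30 + 31 + 31 + 28 + 31 + 30 + 31 + 30 + 31 + 31 + 30 + 31 + 30 + 31 + 31 + 29 + 31 + 30 + 31 + 30 + 9 = 1282.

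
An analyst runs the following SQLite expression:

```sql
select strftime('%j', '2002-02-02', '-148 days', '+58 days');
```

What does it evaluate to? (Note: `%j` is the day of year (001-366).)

308

First apply '-148 days', '+58 days': 2002-02-02 → 2001-11-04.
Day-of-year for 2001-11-04: days since 2001-01-01 inclusive = 308, zero-padded to 308.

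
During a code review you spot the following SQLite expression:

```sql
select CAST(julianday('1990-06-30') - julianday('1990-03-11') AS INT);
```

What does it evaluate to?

20 days remain in March 1990 after the 11th (31 − 11).
April 1990: 30 days.
May 1990: 31 days.
Then 30 days into June 1990.
Total: 20 + 30 + 31 + 30 = 111.

111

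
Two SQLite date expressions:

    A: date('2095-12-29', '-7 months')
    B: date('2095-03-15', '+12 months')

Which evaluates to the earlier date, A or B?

A = 2095-05-29.
B = 2096-03-15.
A is earlier.

A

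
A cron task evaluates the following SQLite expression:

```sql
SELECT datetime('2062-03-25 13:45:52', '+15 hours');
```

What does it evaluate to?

2062-03-26 04:45:52

+15 hours from 2062-03-25 13:45:52 is 2062-03-26 04:45:52 (crosses midnight).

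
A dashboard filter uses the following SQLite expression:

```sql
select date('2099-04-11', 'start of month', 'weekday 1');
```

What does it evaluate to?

2099-04-06

`start of month` rewinds 2099-04-11 to 2099-04-01.
`weekday 1` advances to the next Monday; 2099-04-01 is a Wednesday, so it moves forward to 2099-04-06.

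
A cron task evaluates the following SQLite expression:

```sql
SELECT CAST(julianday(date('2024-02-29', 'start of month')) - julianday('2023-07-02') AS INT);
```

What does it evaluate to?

214

`start of month` rewinds 2024-02-29 to 2024-02-01.
29 days remain in July 2023 after the 2nd (31 − 2).
Full months from August 2023 through January 2024 contribute their day counts.
Then 1 day into February 2024.
Total: 29 + 31 + 30 + 31 + 30 + 31 + 31 + 1 = 214.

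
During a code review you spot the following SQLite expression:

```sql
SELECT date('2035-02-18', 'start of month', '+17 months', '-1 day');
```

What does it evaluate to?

2036-06-30

`start of month` rewinds 2035-02-18 to 2035-02-01.
Adding +17 months to 2035-02-01 gives 2036-07-01.
Going back 1 day from 2036-07-01 reaches 2036-06-30 (last day of June, 30 days).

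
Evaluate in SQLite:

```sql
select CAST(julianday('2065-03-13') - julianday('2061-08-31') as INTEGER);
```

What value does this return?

1290

0 days remain in August 2061 after the 31st (31 − 31).
Full months from September 2061 through February 2065 contribute their day counts.
Then 13 days into March 2065.
Total: 0 + 30 + 31 + 30 + 31 + 31 + 28 + 31 + 30 + 31 + 30 + 31 + 31 + 30 + 31 + 30 + 31 + 31 + 28 + 31 + 30 + 31 + 30 + 31 + 31 + 30 + 31 + 30 + 31 + 31 + 29 + 31 + 30 + 31 + 30 + 31 + 31 + 30 + 31 + 30 + 31 + 31 + 28 + 13 = 1290.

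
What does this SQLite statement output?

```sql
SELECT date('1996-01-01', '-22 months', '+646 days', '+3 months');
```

Adding -22 months to 1996-01-01 gives 1994-03-01.
Applying '+646 days' to 1994-03-01: counting 646 days forward gives 1995-12-07.
Adding +3 months to 1995-12-07 gives 1996-03-07.

1996-03-07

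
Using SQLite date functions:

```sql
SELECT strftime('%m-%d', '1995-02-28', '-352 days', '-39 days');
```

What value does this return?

First apply '-352 days', '-39 days': 1995-02-28 → 1994-02-02.
`%m-%d` extracts the month-day: 02-02.

02-02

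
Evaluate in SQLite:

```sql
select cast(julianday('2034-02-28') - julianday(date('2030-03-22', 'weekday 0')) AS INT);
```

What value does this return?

`weekday 0` advances to the next Sunday; 2030-03-22 is a Friday, so it moves forward to 2030-03-24.
7 days remain in March 2030 after the 24th (31 − 24).
Full months from April 2030 through January 2034 contribute their day counts.
Then 28 days into February 2034.
Total: 7 + 30 + 31 + 30 + 31 + 31 + 30 + 31 + 30 + 31 + 31 + 28 + 31 + 30 + 31 + 30 + 31 + 31 + 30 + 31 + 30 + 31 + 31 + 29 + 31 + 30 + 31 + 30 + 31 + 31 + 30 + 31 + 30 + 31 + 31 + 28 + 31 + 30 + 31 + 30 + 31 + 31 + 30 + 31 + 30 + 31 + 31 + 28 = 1437.

1437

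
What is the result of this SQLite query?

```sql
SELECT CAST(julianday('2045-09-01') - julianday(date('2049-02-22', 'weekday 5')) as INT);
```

-1274

`weekday 5` advances to the next Friday; 2049-02-22 is a Monday, so it moves forward to 2049-02-26.
29 days remain in September 2045 after the 1st (30 − 1).
Full months from October 2045 through January 2049 contribute their day counts.
Then 26 days into February 2049.
Total: 29 + 31 + 30 + 31 + 31 + 28 + 31 + 30 + 31 + 30 + 31 + 31 + 30 + 31 + 30 + 31 + 31 + 28 + 31 + 30 + 31 + 30 + 31 + 31 + 30 + 31 + 30 + 31 + 31 + 29 + 31 + 30 + 31 + 30 + 31 + 31 + 30 + 31 + 30 + 31 + 31 + 26 = 1274.
The subtraction is earlier − later, so the result is −1274 → -1274.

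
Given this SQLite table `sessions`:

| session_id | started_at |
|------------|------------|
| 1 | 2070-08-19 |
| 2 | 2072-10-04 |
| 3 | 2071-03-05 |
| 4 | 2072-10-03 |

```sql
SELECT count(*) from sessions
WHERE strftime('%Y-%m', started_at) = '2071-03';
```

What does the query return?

Rows with year-month 2071-03: 2071-03-05 → 1.

1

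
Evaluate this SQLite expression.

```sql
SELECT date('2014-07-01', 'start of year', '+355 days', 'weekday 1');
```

2014-12-22

`start of year` rewinds 2014-07-01 to 2014-01-01.
Applying '+355 days' to 2014-01-01: counting 355 days forward gives 2014-12-22.
`weekday 1` advances to the next Monday; 2014-12-22 is already a Monday, so it stays at 2014-12-22.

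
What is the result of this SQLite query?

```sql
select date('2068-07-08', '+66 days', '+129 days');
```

2069-01-19

Applying '+66 days' to 2068-07-08: counting 66 days forward gives 2068-09-12.
Applying '+129 days' to 2068-09-12: counting 129 days forward gives 2069-01-19.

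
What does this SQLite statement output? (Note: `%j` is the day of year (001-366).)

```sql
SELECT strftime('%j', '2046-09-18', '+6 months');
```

First apply '+6 months': 2046-09-18 → 2047-03-18.
Day-of-year for 2047-03-18: days since 2047-01-01 inclusive = 77, zero-padded to 077.

077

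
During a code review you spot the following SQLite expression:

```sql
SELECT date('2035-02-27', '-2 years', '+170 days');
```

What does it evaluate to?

2033-08-16

Adding -2 years to 2035-02-27 gives 2033-02-27.
Applying '+170 days' to 2033-02-27: counting 170 days forward gives 2033-08-16.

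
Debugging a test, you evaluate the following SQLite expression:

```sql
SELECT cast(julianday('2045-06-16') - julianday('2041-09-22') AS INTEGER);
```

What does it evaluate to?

1363

8 days remain in September 2041 after the 22nd (30 − 22).
Full months from October 2041 through May 2045 contribute their day counts.
Then 16 days into June 2045.
Total: 8 + 31 + 30 + 31 + 31 + 28 + 31 + 30 + 31 + 30 + 31 + 31 + 30 + 31 + 30 + 31 + 31 + 28 + 31 + 30 + 31 + 30 + 31 + 31 + 30 + 31 + 30 + 31 + 31 + 29 + 31 + 30 + 31 + 30 + 31 + 31 + 30 + 31 + 30 + 31 + 31 + 28 + 31 + 30 + 31 + 16 = 1363.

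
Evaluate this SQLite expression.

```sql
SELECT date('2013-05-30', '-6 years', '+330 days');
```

Adding -6 years to 2013-05-30 gives 2007-05-30.
Applying '+330 days' to 2007-05-30: counting 330 days forward gives 2008-04-24.

2008-04-24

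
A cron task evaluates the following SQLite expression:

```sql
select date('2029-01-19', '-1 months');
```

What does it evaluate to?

2028-12-19

Adding -1 month to 2029-01-19 gives 2028-12-19.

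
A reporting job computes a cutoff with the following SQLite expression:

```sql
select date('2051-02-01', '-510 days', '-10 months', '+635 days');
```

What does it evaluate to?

2050-08-06

Applying '-510 days' to 2051-02-01: counting 510 days back gives 2049-09-09.
Adding -10 months to 2049-09-09 gives 2048-11-09.
Applying '+635 days' to 2048-11-09: counting 635 days forward gives 2050-08-06.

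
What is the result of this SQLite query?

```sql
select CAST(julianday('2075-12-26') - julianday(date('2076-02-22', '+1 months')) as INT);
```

Adding +1 month to 2076-02-22 gives 2076-03-22.
5 days remain in December 2075 after the 26th (31 − 26).
January 2076: 31 days.
February 2076: 29 days (leap year).
Then 22 days into March 2076.
Total: 5 + 31 + 29 + 22 = 87.
The subtraction is earlier − later, so the result is −87 → -87.

-87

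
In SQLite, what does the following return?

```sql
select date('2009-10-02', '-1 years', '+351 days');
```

2009-09-18

Adding -1 year to 2009-10-02 gives 2008-10-02.
Applying '+351 days' to 2008-10-02: counting 351 days forward gives 2009-09-18.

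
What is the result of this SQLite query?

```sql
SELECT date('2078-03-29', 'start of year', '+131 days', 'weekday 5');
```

2078-05-13

`start of year` rewinds 2078-03-29 to 2078-01-01.
Applying '+131 days' to 2078-01-01: counting 131 days forward gives 2078-05-12.
`weekday 5` advances to the next Friday; 2078-05-12 is a Thursday, so it moves forward to 2078-05-13.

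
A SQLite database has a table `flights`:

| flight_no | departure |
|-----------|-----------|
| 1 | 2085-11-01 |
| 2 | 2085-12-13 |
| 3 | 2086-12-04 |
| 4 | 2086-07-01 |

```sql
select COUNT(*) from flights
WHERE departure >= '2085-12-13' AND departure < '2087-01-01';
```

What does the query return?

Rows in [2085-12-13, 2087-01-01): 2085-12-13, 2086-12-04, 2086-07-01 → 3 rows.

3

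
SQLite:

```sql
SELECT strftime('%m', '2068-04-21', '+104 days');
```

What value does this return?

08

First apply '+104 days': 2068-04-21 → 2068-08-03.
`%m` extracts the 2-digit month (01-12): 08.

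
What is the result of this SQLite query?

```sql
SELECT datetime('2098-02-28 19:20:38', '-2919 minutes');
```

2098-02-26 18:41:38

2919 minutes = 48h 39m; -2919 minutes from 2098-02-28 19:20:38 is 2098-02-26 18:41:38 (crosses midnight).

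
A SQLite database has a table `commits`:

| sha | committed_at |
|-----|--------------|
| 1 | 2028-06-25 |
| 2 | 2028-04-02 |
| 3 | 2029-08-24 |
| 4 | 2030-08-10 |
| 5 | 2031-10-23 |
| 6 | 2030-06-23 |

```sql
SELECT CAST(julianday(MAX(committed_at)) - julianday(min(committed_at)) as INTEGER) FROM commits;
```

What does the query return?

MIN = 2028-04-02, MAX = 2031-10-23.
28 days remain in April 2028 after the 2nd (30 − 2).
Full months from May 2028 through September 2031 contribute their day counts.
Then 23 days into October 2031.
Total: 28 + 31 + 30 + 31 + 31 + 30 + 31 + 30 + 31 + 31 + 28 + 31 + 30 + 31 + 30 + 31 + 31 + 30 + 31 + 30 + 31 + 31 + 28 + 31 + 30 + 31 + 30 + 31 + 31 + 30 + 31 + 30 + 31 + 31 + 28 + 31 + 30 + 31 + 30 + 31 + 31 + 30 + 23 = 1299.

1299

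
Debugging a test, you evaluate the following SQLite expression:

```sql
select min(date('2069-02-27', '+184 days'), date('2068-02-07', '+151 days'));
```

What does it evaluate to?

date('2069-02-27', '+184 days') → 2069-08-30.
date('2068-02-07', '+151 days') → 2068-07-07.
Earlier of the two is 2068-07-07.

2068-07-07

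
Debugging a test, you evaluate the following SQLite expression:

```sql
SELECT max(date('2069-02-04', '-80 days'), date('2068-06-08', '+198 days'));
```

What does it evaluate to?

2068-12-23

date('2069-02-04', '-80 days') → 2068-11-16.
date('2068-06-08', '+198 days') → 2068-12-23.
Later of the two is 2068-12-23.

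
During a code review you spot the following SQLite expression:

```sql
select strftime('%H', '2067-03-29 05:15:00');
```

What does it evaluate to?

`%H` extracts the 2-digit hour (00-23): 05.

05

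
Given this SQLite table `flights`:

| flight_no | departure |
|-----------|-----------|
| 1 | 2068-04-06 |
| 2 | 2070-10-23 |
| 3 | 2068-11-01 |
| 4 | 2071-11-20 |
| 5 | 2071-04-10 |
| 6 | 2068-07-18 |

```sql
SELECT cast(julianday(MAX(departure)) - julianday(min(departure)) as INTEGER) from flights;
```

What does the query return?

MIN = 2068-04-06, MAX = 2071-11-20.
24 days remain in April 2068 after the 6th (30 − 6).
Full months from May 2068 through October 2071 contribute their day counts.
Then 20 days into November 2071.
Total: 24 + 31 + 30 + 31 + 31 + 30 + 31 + 30 + 31 + 31 + 28 + 31 + 30 + 31 + 30 + 31 + 31 + 30 + 31 + 30 + 31 + 31 + 28 + 31 + 30 + 31 + 30 + 31 + 31 + 30 + 31 + 30 + 31 + 31 + 28 + 31 + 30 + 31 + 30 + 31 + 31 + 30 + 31 + 20 = 1323.

1323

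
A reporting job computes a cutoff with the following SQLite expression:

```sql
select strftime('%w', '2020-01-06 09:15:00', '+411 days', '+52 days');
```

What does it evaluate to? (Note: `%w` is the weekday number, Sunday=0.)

2

First apply '+411 days', '+52 days': 2020-01-06 09:15:00 → 2021-04-13 09:15:00.
2021-04-13 is a Tuesday; with Sunday=0 that is 2.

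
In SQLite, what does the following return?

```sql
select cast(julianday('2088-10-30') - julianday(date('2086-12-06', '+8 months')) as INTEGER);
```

Adding +8 months to 2086-12-06 gives 2087-08-06.
25 days remain in August 2087 after the 6th (31 − 6).
Full months from September 2087 through September 2088 contribute their day counts.
Then 30 days into October 2088.
Total: 25 + 30 + 31 + 30 + 31 + 31 + 29 + 31 + 30 + 31 + 30 + 31 + 31 + 30 + 30 = 451.

451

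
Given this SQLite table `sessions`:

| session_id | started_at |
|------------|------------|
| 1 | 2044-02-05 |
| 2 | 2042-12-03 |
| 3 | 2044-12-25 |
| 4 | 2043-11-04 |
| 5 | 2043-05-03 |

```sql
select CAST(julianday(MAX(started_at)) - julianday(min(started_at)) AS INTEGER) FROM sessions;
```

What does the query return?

753

MIN = 2042-12-03, MAX = 2044-12-25.
28 days remain in December 2042 after the 3rd (31 − 3).
Full months from January 2043 through November 2044 contribute their day counts.
Then 25 days into December 2044.
Total: 28 + 31 + 28 + 31 + 30 + 31 + 30 + 31 + 31 + 30 + 31 + 30 + 31 + 31 + 29 + 31 + 30 + 31 + 30 + 31 + 31 + 30 + 31 + 30 + 25 = 753.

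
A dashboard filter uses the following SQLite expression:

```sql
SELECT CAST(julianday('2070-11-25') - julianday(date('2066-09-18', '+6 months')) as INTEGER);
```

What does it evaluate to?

1348

Adding +6 months to 2066-09-18 gives 2067-03-18.
13 days remain in March 2067 after the 18th (31 − 18).
Full months from April 2067 through October 2070 contribute their day counts.
Then 25 days into November 2070.
Total: 13 + 30 + 31 + 30 + 31 + 31 + 30 + 31 + 30 + 31 + 31 + 29 + 31 + 30 + 31 + 30 + 31 + 31 + 30 + 31 + 30 + 31 + 31 + 28 + 31 + 30 + 31 + 30 + 31 + 31 + 30 + 31 + 30 + 31 + 31 + 28 + 31 + 30 + 31 + 30 + 31 + 31 + 30 + 31 + 25 = 1348.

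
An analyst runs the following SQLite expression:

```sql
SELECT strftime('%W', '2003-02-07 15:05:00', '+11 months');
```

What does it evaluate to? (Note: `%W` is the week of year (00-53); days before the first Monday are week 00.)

First apply '+11 months': 2003-02-07 15:05:00 → 2004-01-07 15:05:00.
2004-01-07 is a Wednesday. SQLite's %W counts Mondays since the year started; the result is 01.

01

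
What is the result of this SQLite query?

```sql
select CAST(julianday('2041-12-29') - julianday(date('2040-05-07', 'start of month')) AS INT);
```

607

`start of month` rewinds 2040-05-07 to 2040-05-01.
30 days remain in May 2040 after the 1st (31 − 1).
Full months from June 2040 through November 2041 contribute their day counts.
Then 29 days into December 2041.
Total: 30 + 30 + 31 + 31 + 30 + 31 + 30 + 31 + 31 + 28 + 31 + 30 + 31 + 30 + 31 + 31 + 30 + 31 + 30 + 29 = 607.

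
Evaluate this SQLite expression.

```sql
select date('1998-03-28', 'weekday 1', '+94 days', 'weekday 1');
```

`weekday 1` advances to the next Monday; 1998-03-28 is a Saturday, so it moves forward to 1998-03-30.
Applying '+94 days' to 1998-03-30: counting 94 days forward gives 1998-07-02.
`weekday 1` advances to the next Monday; 1998-07-02 is a Thursday, so it moves forward to 1998-07-06.

1998-07-06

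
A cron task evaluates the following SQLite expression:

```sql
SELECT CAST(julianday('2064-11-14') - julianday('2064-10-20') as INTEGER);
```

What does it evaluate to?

11 days remain in October 2064 after the 20th (31 − 20).
Then 14 days into November 2064.
Total: 11 + 14 = 25.

25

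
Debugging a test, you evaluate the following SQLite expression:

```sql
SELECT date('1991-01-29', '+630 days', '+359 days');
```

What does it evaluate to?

Applying '+630 days' to 1991-01-29: counting 630 days forward gives 1992-10-20.
Applying '+359 days' to 1992-10-20: counting 359 days forward gives 1993-10-14.

1993-10-14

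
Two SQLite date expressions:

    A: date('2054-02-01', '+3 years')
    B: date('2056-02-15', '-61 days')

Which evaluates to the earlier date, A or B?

B

A = 2057-02-01.
B = 2055-12-16.
B is earlier.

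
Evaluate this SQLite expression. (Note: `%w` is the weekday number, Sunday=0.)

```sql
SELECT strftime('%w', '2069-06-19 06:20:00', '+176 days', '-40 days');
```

First apply '+176 days', '-40 days': 2069-06-19 06:20:00 → 2069-11-02 06:20:00.
2069-11-02 is a Saturday; with Sunday=0 that is 6.

6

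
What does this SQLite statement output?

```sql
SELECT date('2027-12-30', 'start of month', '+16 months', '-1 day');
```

2029-03-31

`start of month` rewinds 2027-12-30 to 2027-12-01.
Adding +16 months to 2027-12-01 gives 2029-04-01.
Going back 1 day from 2029-04-01 reaches 2029-03-31 (last day of March, 31 days).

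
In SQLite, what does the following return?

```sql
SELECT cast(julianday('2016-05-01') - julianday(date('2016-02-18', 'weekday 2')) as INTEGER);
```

68

`weekday 2` advances to the next Tuesday; 2016-02-18 is a Thursday, so it moves forward to 2016-02-23.
6 days remain in February 2016 after the 23rd (29 − 23).
March 2016: 31 days.
April 2016: 30 days.
Then 1 day into May 2016.
Total: 6 + 31 + 30 + 1 = 68.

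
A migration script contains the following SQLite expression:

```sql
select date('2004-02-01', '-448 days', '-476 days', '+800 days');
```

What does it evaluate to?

2003-09-30

Applying '-448 days' to 2004-02-01: counting 448 days back gives 2002-11-10.
Applying '-476 days' to 2002-11-10: counting 476 days back gives 2001-07-22.
Applying '+800 days' to 2001-07-22: counting 800 days forward gives 2003-09-30.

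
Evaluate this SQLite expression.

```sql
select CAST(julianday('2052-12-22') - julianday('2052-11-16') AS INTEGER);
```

14 days remain in November 2052 after the 16th (30 − 16).
Then 22 days into December 2052.
Total: 14 + 22 = 36.

36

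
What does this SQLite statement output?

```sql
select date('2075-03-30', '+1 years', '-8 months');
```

2075-07-30

Adding +1 year to 2075-03-30 gives 2076-03-30.
Adding -8 months to 2076-03-30 gives 2075-07-30.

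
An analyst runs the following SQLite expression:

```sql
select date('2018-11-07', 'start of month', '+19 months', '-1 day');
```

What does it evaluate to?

`start of month` rewinds 2018-11-07 to 2018-11-01.
Adding +19 months to 2018-11-01 gives 2020-06-01.
Going back 1 day from 2020-06-01 reaches 2020-05-31 (last day of May, 31 days).

2020-05-31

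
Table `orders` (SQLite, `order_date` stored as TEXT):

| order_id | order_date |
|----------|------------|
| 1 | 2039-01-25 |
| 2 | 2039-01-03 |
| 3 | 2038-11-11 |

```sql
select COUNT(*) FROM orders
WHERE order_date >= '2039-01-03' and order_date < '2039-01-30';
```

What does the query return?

2

Rows in [2039-01-03, 2039-01-30): 2039-01-25, 2039-01-03 → 2 rows.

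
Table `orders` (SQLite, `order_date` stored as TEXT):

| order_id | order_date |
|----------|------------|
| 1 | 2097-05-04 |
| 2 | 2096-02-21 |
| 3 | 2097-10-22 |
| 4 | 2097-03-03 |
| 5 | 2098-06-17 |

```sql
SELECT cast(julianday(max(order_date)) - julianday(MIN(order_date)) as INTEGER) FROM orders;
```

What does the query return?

MIN = 2096-02-21, MAX = 2098-06-17.
8 days remain in February 2096 after the 21st (29 − 21).
Full months from March 2096 through May 2098 contribute their day counts.
Then 17 days into June 2098.
Total: 8 + 31 + 30 + 31 + 30 + 31 + 31 + 30 + 31 + 30 + 31 + 31 + 28 + 31 + 30 + 31 + 30 + 31 + 31 + 30 + 31 + 30 + 31 + 31 + 28 + 31 + 30 + 31 + 17 = 847.

847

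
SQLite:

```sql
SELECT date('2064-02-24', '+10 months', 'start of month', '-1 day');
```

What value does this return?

2064-11-30

Adding +10 months to 2064-02-24 gives 2064-12-24.
`start of month` rewinds 2064-12-24 to 2064-12-01.
Going back 1 day from 2064-12-01 reaches 2064-11-30 (last day of November, 30 days).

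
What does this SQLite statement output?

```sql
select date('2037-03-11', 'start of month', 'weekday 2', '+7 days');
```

`start of month` rewinds 2037-03-11 to 2037-03-01.
`weekday 2` advances to the next Tuesday; 2037-03-01 is a Sunday, so it moves forward to 2037-03-03.
Advancing 7 more days within March lands on 2037-03-10.

2037-03-10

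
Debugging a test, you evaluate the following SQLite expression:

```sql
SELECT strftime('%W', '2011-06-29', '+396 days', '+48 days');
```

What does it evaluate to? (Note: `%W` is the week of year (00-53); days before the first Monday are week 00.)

First apply '+396 days', '+48 days': 2011-06-29 → 2012-09-15.
2012-09-15 is a Saturday. SQLite's %W counts Mondays since the year started; the result is 37.

37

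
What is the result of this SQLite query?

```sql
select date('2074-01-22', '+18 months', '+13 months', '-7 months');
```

Adding +18 months to 2074-01-22 gives 2075-07-22.
Adding +13 months to 2075-07-22 gives 2076-08-22.
Adding -7 months to 2076-08-22 gives 2076-01-22.

2076-01-22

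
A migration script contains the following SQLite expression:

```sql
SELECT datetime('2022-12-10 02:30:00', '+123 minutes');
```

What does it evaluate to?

123 minutes = 2h 3m; +123 minutes from 2022-12-10 02:30:00 is 2022-12-10 04:33:00.

2022-12-10 04:33:00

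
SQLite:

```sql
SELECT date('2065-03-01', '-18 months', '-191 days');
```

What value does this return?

Adding -18 months to 2065-03-01 gives 2063-09-01.
Applying '-191 days' to 2063-09-01: counting 191 days back gives 2063-02-22.

2063-02-22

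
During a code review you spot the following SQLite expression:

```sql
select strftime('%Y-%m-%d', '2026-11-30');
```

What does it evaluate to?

`%Y-%m-%d` extracts the ISO date: 2026-11-30.

2026-11-30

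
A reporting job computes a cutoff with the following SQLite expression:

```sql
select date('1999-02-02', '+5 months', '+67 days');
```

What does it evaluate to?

Adding +5 months to 1999-02-02 gives 1999-07-02.
Applying '+67 days' to 1999-07-02: counting 67 days forward gives 1999-09-07.

1999-09-07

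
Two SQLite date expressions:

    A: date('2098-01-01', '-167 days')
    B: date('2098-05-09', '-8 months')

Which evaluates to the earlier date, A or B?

A

A = 2097-07-18.
B = 2097-09-09.
A is earlier.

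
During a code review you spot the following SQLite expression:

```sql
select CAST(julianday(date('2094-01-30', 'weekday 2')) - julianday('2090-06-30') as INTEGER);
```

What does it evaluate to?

1313

`weekday 2` advances to the next Tuesday; 2094-01-30 is a Saturday, so it moves forward to 2094-02-02.
0 days remain in June 2090 after the 30th (30 − 30).
Full months from July 2090 through January 2094 contribute their day counts.
Then 2 days into February 2094.
Total: 0 + 31 + 31 + 30 + 31 + 30 + 31 + 31 + 28 + 31 + 30 + 31 + 30 + 31 + 31 + 30 + 31 + 30 + 31 + 31 + 29 + 31 + 30 + 31 + 30 + 31 + 31 + 30 + 31 + 30 + 31 + 31 + 28 + 31 + 30 + 31 + 30 + 31 + 31 + 30 + 31 + 30 + 31 + 31 + 2 = 1313.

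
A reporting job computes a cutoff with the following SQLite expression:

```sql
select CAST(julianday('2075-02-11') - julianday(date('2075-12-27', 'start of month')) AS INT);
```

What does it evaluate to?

`start of month` rewinds 2075-12-27 to 2075-12-01.
17 days remain in February 2075 after the 11th (28 − 11).
Full months from March 2075 through November 2075 contribute their day counts.
Then 1 day into December 2075.
Total: 17 + 31 + 30 + 31 + 30 + 31 + 31 + 30 + 31 + 30 + 1 = 293.
The subtraction is earlier − later, so the result is −293 → -293.

-293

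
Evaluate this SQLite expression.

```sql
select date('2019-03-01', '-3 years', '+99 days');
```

2016-06-08

Adding -3 years to 2019-03-01 gives 2016-03-01.
Applying '+99 days' to 2016-03-01: counting 99 days forward gives 2016-06-08.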